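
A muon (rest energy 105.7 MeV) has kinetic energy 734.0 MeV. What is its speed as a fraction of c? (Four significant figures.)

γ = 1 + K/(mc²) = 1 + 734.0/105.7 = 7.9442.
β = √(1 − 1/γ²) = √(1 − 0.0158453) = √0.9841547 = 0.9920.

0.9920c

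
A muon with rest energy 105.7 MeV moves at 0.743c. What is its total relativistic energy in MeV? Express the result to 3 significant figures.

158 MeV

γ = 1/√(1 − β²) = 1/√(1 − 0.552049) = 1/√0.447951 = 1/0.669291 = 1.4941.
Total energy: E = γmc² = 1.4941 × 105.7 MeV = 158 MeV.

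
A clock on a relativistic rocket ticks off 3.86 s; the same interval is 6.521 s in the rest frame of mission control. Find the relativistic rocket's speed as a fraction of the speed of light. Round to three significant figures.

0.806c

γ = Δt/Δτ = 6.521/3.86 = 1.6894.
β = √(1 − 1/γ²) = √(1 − 0.350377) = √0.649623 = 0.806.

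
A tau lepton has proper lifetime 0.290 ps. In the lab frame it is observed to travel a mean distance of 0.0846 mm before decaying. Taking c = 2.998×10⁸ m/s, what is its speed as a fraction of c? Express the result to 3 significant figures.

Let x = d/(cτ) = 8.460×10^-5 m / (2.998×10⁸ m/s × 2.900×10^-13 s) = 0.97306. Since d = βγcτ, x = βγ = β/√(1−β²).
Solving: β² = x²/(1+x²) = 0.946846/1.946846 = 0.486349, so β = 0.697.

0.697c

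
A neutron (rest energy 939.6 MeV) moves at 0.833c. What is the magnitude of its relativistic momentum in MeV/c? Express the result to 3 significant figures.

1410 MeV/c

With β = 0.833, γ = 1/√(1 − 0.833²) = 1/√0.306111 = 1.8074.
Momentum: p = γβ·mc = 1.8074 × 0.833 × 939.6 MeV/c = 1410 MeV/c.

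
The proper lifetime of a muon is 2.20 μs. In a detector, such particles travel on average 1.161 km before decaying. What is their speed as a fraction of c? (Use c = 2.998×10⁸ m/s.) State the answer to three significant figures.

0.869c

Lab distance = (lab lifetime)·v = γτ·βc, so βγ = d/(cτ) = 1161/(2.998×10⁸ × 2.200×10^-6) = 1.7603.
With βγ = 1.7603: γ² = 1 + (βγ)² = 4.09866, and β = (βγ)/γ = 1.7603/2.02451 = 0.869.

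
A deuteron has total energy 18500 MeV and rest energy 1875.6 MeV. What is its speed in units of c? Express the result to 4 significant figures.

Total energy E = γmc² gives γ = 18500/1875.6 = 9.8635.
Hence β = √(1 − 1/γ²) = √(1 − 0.0102787) = √0.9897213 = 0.9948.

0.9948c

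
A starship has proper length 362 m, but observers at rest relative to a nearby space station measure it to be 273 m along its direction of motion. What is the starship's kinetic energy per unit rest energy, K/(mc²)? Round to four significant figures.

0.3260

From L = L₀/γ: γ = 362/273 = 1.32601.
Since K = (γ−1)mc², K/(mc²) = 1.32601 − 1 = 0.3260.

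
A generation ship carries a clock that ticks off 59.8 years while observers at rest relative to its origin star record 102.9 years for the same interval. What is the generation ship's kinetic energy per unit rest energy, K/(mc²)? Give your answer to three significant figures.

The time-dilation ratio gives γ = 102.9/59.8 = 1.72074.
Since K = (γ−1)mc², K/(mc²) = 1.72074 − 1 = 0.721.

0.721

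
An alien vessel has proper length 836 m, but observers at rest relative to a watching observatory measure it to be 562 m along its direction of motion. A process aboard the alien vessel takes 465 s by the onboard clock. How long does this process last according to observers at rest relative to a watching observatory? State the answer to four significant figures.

Length contraction gives γ = L₀/L = 836/562 = 1.48754.
Δt = γΔτ = 1.48754 × 465 = 691.7 s.

691.7 s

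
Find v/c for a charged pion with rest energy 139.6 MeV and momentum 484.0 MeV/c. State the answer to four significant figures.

0.9608

βγ = pc/(mc²) = 484.0/139.6 = 3.467.
Since γ² = 1 + (βγ)² = 13.0201, γ = √13.0201 = 3.60834, and β = (βγ)/γ = 3.467/3.60834 = 0.9608.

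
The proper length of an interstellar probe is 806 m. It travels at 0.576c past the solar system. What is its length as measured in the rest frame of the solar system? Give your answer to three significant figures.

659 m

β² = 0.331776, so γ = 1/√0.668224 = 1.2233.
Along the direction of motion the measured length is L₀/γ = 806/1.2233 = 659 m.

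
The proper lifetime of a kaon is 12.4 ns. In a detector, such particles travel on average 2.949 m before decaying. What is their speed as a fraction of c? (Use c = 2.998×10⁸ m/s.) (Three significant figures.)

0.621c

Lab distance = (lab lifetime)·v = γτ·βc, so βγ = d/(cτ) = 2.949/(2.998×10⁸ × 1.240×10^-8) = 0.79327.
With βγ = 0.79327: γ² = 1 + (βγ)² = 1.629277, and β = (βγ)/γ = 0.79327/1.27643 = 0.621.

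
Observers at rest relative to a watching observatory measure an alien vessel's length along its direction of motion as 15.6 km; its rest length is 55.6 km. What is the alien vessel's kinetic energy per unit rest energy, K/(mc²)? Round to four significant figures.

2.564

From L = L₀/γ: γ = 55.6/15.6 = 3.5641.
K/(mc²) = γ − 1 = 3.5641 − 1 = 2.564.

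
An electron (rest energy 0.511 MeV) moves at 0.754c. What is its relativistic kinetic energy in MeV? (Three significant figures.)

0.267 MeV

γ = 1/√(1 − β²) = 1/√(1 − 0.568516) = 1/√0.431484 = 1/0.656874 = 1.52236.
Kinetic energy: K = (γ − 1)mc² = (1.52236 − 1) × 0.511 MeV = 0.52236 × 0.511 = 0.267 MeV.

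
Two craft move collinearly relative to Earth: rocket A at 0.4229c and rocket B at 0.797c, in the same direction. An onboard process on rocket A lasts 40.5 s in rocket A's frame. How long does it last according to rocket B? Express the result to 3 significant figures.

49.1 s

Speed of rocket A in rocket B's frame: u = (v_A − v_B)/(1 − v_A v_B/c²) = (0.4229 − 0.797)/(1 − 0.4229×0.797) = −0.3741/0.6629487 = −0.5643; |u| = 0.5643c.
γ for this relative speed: γ = 1/√(1 − 0.318434) = 1.2113.
Rocket A's interval is proper; time dilation gives Δt_B = γΔτ = 1.2113 × 40.5 s = 49.1 s.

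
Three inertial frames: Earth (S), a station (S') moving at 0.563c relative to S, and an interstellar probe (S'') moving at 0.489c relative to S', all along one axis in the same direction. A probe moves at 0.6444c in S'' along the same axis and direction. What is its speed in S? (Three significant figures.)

0.959c

Apply u = (u'+v)/(1+u'v) twice. Probe in the station frame: (0.6444+0.489)/(1+0.6444·0.489) = 1.1334/1.3151116 = 0.86183c.
That velocity, transformed to the rest frame of Earth: (0.86183+0.563)/(1+0.86183·0.563) = 1.42483/1.48521029 = 0.95935c.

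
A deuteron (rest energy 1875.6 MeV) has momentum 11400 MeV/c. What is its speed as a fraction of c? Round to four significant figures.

pc/(mc²) = 11400/1875.6 = 6.0781 = βγ = β/√(1−β²).
So β² = x²/(1 + x²) with x = 6.0781: x² = 36.9433, β² = 36.9433/37.9433 = 0.973645, β = 0.9867.

0.9867c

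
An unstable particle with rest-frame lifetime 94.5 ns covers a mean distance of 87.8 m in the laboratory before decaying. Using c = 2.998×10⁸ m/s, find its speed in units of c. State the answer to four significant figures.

0.9517c

Lab distance = (lab lifetime)·v = γτ·βc, so βγ = d/(cτ) = 87.80/(2.998×10⁸ × 9.450×10^-8) = 3.0991.
With βγ = 3.0991: γ² = 1 + (βγ)² = 10.60442, and β = (βγ)/γ = 3.0991/3.25644 = 0.9517.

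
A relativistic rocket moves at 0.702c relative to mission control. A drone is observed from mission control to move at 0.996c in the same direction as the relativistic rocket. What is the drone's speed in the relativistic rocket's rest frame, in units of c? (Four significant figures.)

Transform to the relativistic rocket's frame: u' = (u − v)/(1 − uv/c²).
u' = (0.996 − 0.702)/(1 − 0.996×0.702) = 0.294/0.300808 = 0.97737.
Speed in the relativistic rocket's frame: 0.9774c (in the same direction).

0.9774c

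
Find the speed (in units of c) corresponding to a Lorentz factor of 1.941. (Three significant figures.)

0.857c

β = √(1 − 1/γ²) = √(1 − 1/3.767481) = √0.734571 = 0.857.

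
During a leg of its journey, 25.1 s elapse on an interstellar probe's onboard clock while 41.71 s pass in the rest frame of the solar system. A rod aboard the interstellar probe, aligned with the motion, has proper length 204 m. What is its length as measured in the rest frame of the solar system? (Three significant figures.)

γ = Δt/Δτ = 41.71/25.1 = 1.66175.
L = L₀/γ = 204/1.66175 = 123 m.

123 m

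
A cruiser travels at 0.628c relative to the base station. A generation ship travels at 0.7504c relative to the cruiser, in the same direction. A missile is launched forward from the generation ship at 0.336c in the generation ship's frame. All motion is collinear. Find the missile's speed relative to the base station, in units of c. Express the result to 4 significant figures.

0.9681c

Apply u = (u'+v)/(1+u'v) twice. Missile in the cruiser frame: (0.336+0.7504)/(1+0.336·0.7504) = 1.0864/1.2521344 = 0.86764c.
That velocity, transformed to the rest frame of the base station: (0.86764+0.628)/(1+0.86764·0.628) = 1.49564/1.54487792 = 0.96813c.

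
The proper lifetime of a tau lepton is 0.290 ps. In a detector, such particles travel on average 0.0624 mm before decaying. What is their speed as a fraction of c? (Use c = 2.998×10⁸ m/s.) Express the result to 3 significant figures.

0.583c

Let x = d/(cτ) = 6.240×10^-5 m / (2.998×10⁸ m/s × 2.900×10^-13 s) = 0.71772. Since d = βγcτ, x = βγ = β/√(1−β²).
Solving: β² = x²/(1+x²) = 0.515122/1.515122 = 0.339987, so β = 0.583.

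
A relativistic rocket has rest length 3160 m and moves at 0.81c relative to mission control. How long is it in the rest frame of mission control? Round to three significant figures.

1850 m

Lorentz factor: γ = (1 − 0.6561)^(−1/2) = 1.7052.
Length contraction: L = L₀/γ = 3160/1.7052 = 1850 m.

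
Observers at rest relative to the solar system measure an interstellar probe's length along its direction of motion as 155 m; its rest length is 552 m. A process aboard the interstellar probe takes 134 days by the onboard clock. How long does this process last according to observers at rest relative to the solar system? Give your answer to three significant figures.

477 days

From L = L₀/γ: γ = 552/155 = 3.56129.
Δt = γΔτ = 3.56129 × 134 = 477 days.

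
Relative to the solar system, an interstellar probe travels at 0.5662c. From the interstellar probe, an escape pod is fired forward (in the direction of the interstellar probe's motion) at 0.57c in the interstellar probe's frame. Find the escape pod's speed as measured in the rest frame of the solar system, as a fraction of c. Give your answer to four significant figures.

Relativistic velocity addition: u = (u' + v)/(1 + u'v/c²), with u' = 0.57c and v = 0.5662c.
Numerator: 0.57 + 0.5662 = 1.1362. Denominator: 1 + (0.57)(0.5662) = 1.322734.
u = 1.1362/1.322734 = 0.85898, so the speed is 0.8590c.

0.8590c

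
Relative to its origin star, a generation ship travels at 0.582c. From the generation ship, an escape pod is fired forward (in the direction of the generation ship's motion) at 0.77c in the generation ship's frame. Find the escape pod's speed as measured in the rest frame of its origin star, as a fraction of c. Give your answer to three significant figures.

0.934c

In units of c, u = (u' + v)/(1 + u'v) with u' = 0.77 and v = 0.582.
Numerator: 0.77 + 0.582 = 1.352. Denominator: 1 + (0.77)(0.582) = 1.44814.
u = 1.352/1.44814 = 0.93361, so the speed is 0.934c.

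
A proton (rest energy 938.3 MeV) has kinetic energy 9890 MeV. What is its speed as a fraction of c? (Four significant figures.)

K = (γ−1)mc², so γ = 1 + 9890/938.3 = 11.54.
Then v/c = √(1 − γ⁻²) = √(1 − 0.00750911) = √0.99249089 = 0.9962.

0.9962c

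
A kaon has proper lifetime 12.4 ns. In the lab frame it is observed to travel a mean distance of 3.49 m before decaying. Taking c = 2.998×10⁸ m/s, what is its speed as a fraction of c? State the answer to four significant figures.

Lab distance = (lab lifetime)·v = γτ·βc, so βγ = d/(cτ) = 3.490/(2.998×10⁸ × 1.240×10^-8) = 0.9388.
With βγ = 0.9388: γ² = 1 + (βγ)² = 1.881345, and β = (βγ)/γ = 0.9388/1.37162 = 0.6844.

0.6844c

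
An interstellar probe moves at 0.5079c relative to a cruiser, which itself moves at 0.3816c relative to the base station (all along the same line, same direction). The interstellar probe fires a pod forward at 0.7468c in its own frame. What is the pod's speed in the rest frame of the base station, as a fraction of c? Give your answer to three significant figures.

0.959c

First combine the pod and interstellar probe (S''→S'): u₁ = (0.7468 + 0.5079)/(1 + 0.7468×0.5079) = 1.2547/1.37929972 = 0.90966.
Then combine with the cruiser (S'→S): u = (0.90966 + 0.3816)/(1 + 0.90966×0.3816) = 1.29126/1.347126256 = 0.95853.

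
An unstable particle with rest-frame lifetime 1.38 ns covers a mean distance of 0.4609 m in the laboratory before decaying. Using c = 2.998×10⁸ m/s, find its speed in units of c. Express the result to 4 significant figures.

Let x = d/(cτ) = 0.4609 m / (2.998×10⁸ m/s × 1.380×10^-9 s) = 1.114. Since d = βγcτ, x = βγ = β/√(1−β²).
Solving: β² = x²/(1+x²) = 1.241/2.241 = 0.553771, so β = 0.7442.

0.7442c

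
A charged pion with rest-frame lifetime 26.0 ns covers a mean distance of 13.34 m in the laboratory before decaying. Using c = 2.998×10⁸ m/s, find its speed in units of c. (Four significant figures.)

Let x = d/(cτ) = 13.34 m / (2.998×10⁸ m/s × 2.600×10^-8 s) = 1.7114. Since d = βγcτ, x = βγ = β/√(1−β²).
Solving: β² = x²/(1+x²) = 2.92889/3.92889 = 0.745475, so β = 0.8634.

0.8634c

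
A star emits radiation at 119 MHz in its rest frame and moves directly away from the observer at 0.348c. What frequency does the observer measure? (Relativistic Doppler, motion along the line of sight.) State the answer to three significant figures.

82.8 MHz

Relativistic Doppler (source moving away): f_obs = f_src · √((1−β)/(1+β)).
With β = 0.348: factor = √(0.652/1.348) = 0.69547.
f_obs = 119 × 0.69547 = 82.8 MHz.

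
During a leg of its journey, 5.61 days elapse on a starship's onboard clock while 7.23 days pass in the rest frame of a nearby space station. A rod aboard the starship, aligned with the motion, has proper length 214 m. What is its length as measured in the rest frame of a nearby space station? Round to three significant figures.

166 m

The time-dilation ratio gives γ = 7.23/5.61 = 1.28877.
L = L₀/γ = 214/1.28877 = 166 m.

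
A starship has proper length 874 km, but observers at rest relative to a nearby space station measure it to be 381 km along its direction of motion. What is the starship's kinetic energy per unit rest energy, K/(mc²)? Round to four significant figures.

1.294

From L = L₀/γ: γ = 874/381 = 2.29396.
K/(mc²) = γ − 1 = 2.29396 − 1 = 1.294.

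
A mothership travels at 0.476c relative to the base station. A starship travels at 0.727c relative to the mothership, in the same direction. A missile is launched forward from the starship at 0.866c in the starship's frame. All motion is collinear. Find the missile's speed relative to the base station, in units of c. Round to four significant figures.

0.9920c

Compose velocities in two stages. Stage 1 (into S'): u₁ = (0.866+0.727)/(1+0.866×0.727) = 0.97755.
Stage 2 (into S): u = (0.97755+0.476)/(1+0.97755×0.476) = 0.99197, so the speed is 0.9920c.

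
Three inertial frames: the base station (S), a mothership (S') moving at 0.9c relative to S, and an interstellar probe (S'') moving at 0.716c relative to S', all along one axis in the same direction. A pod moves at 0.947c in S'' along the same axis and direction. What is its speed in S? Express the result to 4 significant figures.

First combine the pod and interstellar probe (S''→S'): u₁ = (0.947 + 0.716)/(1 + 0.947×0.716) = 1.663/1.678052 = 0.99103.
Then combine with the mothership (S'→S): u = (0.99103 + 0.9)/(1 + 0.99103×0.9) = 1.89103/1.891927 = 0.99953.

0.9995c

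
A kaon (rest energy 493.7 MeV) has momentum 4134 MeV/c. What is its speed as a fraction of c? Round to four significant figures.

βγ = pc/(mc²) = 4134/493.7 = 8.3735.
Since γ² = 1 + (βγ)² = 71.1155, γ = √71.1155 = 8.433, and β = (βγ)/γ = 8.3735/8.433 = 0.9929.

0.9929c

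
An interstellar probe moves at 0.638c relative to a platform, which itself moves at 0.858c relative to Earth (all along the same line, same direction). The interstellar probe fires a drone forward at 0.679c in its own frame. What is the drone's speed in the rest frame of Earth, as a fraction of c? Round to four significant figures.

First combine the drone and interstellar probe (S''→S'): u₁ = (0.679 + 0.638)/(1 + 0.679×0.638) = 1.317/1.433202 = 0.91892.
Then combine with the platform (S'→S): u = (0.91892 + 0.858)/(1 + 0.91892×0.858) = 1.77692/1.78843336 = 0.99356.

0.9936c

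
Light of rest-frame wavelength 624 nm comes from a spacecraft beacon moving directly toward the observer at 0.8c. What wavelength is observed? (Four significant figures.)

Relativistic Doppler for wavelength: λ_obs = λ_src · √((1−β)/(1+β)).
With β = 0.8: factor = √(0.2/1.8) = 0.33333.
λ_obs = 624 × 0.33333 = 208.0 nm.

208.0 nm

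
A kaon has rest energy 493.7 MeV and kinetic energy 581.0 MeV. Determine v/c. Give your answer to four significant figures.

0.8882

K = (γ−1)mc², so γ = 1 + 581.0/493.7 = 2.1768.
Then v/c = √(1 − γ⁻²) = √(1 − 0.211039) = √0.788961 = 0.8882.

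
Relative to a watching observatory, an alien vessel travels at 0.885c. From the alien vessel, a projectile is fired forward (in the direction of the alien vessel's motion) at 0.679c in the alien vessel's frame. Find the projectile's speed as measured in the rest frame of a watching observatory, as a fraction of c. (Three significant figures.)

0.977c

In units of c, u = (u' + v)/(1 + u'v) with u' = 0.679 and v = 0.885.
Numerator: 0.679 + 0.885 = 1.564. Denominator: 1 + (0.679)(0.885) = 1.600915.
u = 1.564/1.600915 = 0.97694, so the speed is 0.977c.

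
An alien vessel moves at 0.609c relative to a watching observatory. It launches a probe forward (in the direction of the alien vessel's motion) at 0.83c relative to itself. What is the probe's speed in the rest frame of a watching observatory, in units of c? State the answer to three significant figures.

0.956c

Relativistic velocity addition: u = (u' + v)/(1 + u'v/c²), with u' = 0.83c and v = 0.609c.
Numerator: 0.83 + 0.609 = 1.439. Denominator: 1 + (0.83)(0.609) = 1.50547.
u = 1.439/1.50547 = 0.95585, so the speed is 0.956c.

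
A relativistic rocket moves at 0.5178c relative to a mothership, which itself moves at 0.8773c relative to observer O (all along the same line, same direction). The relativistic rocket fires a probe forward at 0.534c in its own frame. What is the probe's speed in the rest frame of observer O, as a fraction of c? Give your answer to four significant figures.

0.9875c

Apply u = (u'+v)/(1+u'v) twice. Probe in the mothership frame: (0.534+0.5178)/(1+0.534·0.5178) = 1.0518/1.2765052 = 0.82397c.
That velocity, transformed to the rest frame of observer O: (0.82397+0.8773)/(1+0.82397·0.8773) = 1.70127/1.722868881 = 0.98746c.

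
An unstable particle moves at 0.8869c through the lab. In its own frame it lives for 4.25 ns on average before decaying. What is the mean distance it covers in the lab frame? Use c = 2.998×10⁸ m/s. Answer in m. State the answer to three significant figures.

2.45 m

β² = 0.78659161, so γ = 1/√0.21340839 = 2.1647.
Lab-frame lifetime: Δt = γτ = 2.1647 × 4.25 ns = 9.2 ns.
Distance: d = vΔt = 0.8869 × 2.998×10⁸ m/s × 9.2000×10^-9 s = 2.45 m.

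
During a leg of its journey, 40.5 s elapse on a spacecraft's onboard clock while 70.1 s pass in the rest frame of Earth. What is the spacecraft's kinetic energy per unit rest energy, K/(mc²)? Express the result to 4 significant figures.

The time-dilation ratio gives γ = 70.1/40.5 = 1.73086.
K/(mc²) = γ − 1 = 1.73086 − 1 = 0.7309.

0.7309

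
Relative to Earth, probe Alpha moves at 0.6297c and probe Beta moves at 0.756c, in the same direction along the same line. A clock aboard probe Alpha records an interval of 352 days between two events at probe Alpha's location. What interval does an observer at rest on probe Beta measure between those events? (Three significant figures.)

Speed of probe Alpha in probe Beta's frame: u = (v_A − v_B)/(1 − v_A v_B/c²) = (0.6297 − 0.756)/(1 − 0.6297×0.756) = −0.1263/0.5239468 = −0.24106; |u| = 0.24106c.
γ for this relative speed: γ = 1/√(1 − 0.0581099) = 1.0304.
The clock on probe Alpha records proper time, so probe Beta measures Δt = γΔτ = 1.0304 × 352 = 363 days.

363 days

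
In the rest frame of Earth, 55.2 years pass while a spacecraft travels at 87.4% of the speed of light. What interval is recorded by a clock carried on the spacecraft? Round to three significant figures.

With β = 0.874, γ = 1/√(1 − 0.874²) = 1/√0.236124 = 2.0579.
The spacecraft's clock runs slow as seen from Earth, so Δτ = Δt/γ = 55.2/2.0579 = 26.8 years.

26.8 years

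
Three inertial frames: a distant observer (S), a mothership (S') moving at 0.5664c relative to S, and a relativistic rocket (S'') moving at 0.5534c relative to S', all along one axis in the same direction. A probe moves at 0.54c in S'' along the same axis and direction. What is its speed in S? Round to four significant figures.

0.9536c

First combine the probe and relativistic rocket (S''→S'): u₁ = (0.54 + 0.5534)/(1 + 0.54×0.5534) = 1.0934/1.298836 = 0.84183.
Then combine with the mothership (S'→S): u = (0.84183 + 0.5664)/(1 + 0.84183×0.5664) = 1.40823/1.476812512 = 0.95356.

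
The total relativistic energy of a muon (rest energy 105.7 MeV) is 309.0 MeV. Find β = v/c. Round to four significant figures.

γ = E/(mc²) = 309.0/105.7 = 2.9234.
β = √(1 − 1/γ²) = √(1 − 0.11701) = √0.88299 = 0.9397.

0.9397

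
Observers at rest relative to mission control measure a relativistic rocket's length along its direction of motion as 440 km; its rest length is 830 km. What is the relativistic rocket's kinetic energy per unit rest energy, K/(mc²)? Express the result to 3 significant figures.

γ = L₀/L = 830/440 = 1.88636.
Since K = (γ−1)mc², K/(mc²) = 1.88636 − 1 = 0.886.

0.886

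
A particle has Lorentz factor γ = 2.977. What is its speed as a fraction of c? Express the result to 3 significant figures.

β = √(1 − 1/γ²) = √(1 − 1/8.862529) = √0.887165 = 0.942.

0.942c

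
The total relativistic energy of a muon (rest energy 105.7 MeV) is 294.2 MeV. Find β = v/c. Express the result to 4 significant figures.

0.9332

γ = E/(mc²) = 294.2/105.7 = 2.7833.
β = √(1 − 1/γ²) = √(1 − 0.129086) = √0.870914 = 0.9332.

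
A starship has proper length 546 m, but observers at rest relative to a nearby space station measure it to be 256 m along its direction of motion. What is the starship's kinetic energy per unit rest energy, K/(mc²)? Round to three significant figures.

Length contraction gives γ = L₀/L = 546/256 = 2.13281.
K/(mc²) = γ − 1 = 2.13281 − 1 = 1.13.

1.13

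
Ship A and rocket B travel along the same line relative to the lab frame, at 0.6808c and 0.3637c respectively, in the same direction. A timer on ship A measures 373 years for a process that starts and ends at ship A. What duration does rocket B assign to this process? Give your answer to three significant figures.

Speed of ship A in rocket B's frame: u = (v_A − v_B)/(1 − v_A v_B/c²) = (0.6808 − 0.3637)/(1 − 0.6808×0.3637) = 0.3171/0.75239304 = 0.42146; |u| = 0.42146c.
γ for this relative speed: γ = 1/√(1 − 0.177629) = 1.1027.
The clock on ship A records proper time, so rocket B measures Δt = γΔτ = 1.1027 × 373 = 411 years.

411 years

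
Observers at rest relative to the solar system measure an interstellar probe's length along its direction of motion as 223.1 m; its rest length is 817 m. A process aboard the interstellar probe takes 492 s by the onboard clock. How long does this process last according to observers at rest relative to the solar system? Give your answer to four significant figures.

1802 s

γ = L₀/L = 817/223.1 = 3.66203.
The same γ dilates the second interval: 3.66203 × 492 s = 1802 s.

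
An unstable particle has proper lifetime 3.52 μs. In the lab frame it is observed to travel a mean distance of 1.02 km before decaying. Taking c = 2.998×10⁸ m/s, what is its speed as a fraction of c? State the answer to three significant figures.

Lab distance = (lab lifetime)·v = γτ·βc, so βγ = d/(cτ) = 1020/(2.998×10⁸ × 3.520×10^-6) = 0.96655.
With βγ = 0.96655: γ² = 1 + (βγ)² = 1.934219, and β = (βγ)/γ = 0.96655/1.39076 = 0.695.

0.695c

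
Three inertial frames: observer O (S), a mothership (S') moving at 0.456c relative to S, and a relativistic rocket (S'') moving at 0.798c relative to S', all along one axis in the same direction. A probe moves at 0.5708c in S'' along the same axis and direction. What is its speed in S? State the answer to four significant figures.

0.9773c

Apply u = (u'+v)/(1+u'v) twice. Probe in the mothership frame: (0.5708+0.798)/(1+0.5708·0.798) = 1.3688/1.4554984 = 0.94043c.
That velocity, transformed to the rest frame of observer O: (0.94043+0.456)/(1+0.94043·0.456) = 1.39643/1.42883608 = 0.97732c.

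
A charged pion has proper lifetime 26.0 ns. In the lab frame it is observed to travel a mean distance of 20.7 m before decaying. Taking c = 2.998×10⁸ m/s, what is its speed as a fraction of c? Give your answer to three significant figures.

Let x = d/(cτ) = 20.70 m / (2.998×10⁸ m/s × 2.600×10^-8 s) = 2.6556. Since d = βγcτ, x = βγ = β/√(1−β²).
Solving: β² = x²/(1+x²) = 7.05221/8.05221 = 0.87581, so β = 0.936.

0.936c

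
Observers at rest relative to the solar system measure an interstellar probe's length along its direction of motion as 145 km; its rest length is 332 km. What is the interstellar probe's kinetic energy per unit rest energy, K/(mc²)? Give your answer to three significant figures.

From L = L₀/γ: γ = 332/145 = 2.28966.
K/(mc²) = γ − 1 = 2.28966 − 1 = 1.29.

1.29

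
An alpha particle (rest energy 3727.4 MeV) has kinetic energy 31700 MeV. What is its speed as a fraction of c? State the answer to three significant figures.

0.994c

K = (γ−1)mc², so γ = 1 + 31700/3727.4 = 9.5046.
Then v/c = √(1 − γ⁻²) = √(1 − 0.0110696) = √0.9889304 = 0.994.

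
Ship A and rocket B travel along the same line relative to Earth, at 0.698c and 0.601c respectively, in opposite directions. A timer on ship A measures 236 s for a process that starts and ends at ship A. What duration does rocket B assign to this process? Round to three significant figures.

585 s

The velocity of ship A relative to rocket B is (0.698 + 0.601)c / (1 + 0.698×0.601) = 0.91511c; relative speed 0.91511c.
At |u| = 0.91511c, γ = (1 − 0.837426)^(−1/2) = 2.4801.
Ship A's interval is proper; time dilation gives Δt_B = γΔτ = 2.4801 × 236 s = 585 s.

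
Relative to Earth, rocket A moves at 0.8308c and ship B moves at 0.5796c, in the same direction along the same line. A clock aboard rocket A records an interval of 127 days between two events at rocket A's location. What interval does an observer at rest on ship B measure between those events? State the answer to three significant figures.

145 days

The velocity of rocket A relative to ship B is (0.8308 − 0.5796)c / (1 − 0.8308×0.5796) = 0.4845c; relative speed 0.4845c.
At |u| = 0.4845c, γ = (1 − 0.23474)^(−1/2) = 1.1431.
Rocket A's interval is proper; time dilation gives Δt_B = γΔτ = 1.1431 × 127 days = 145 days.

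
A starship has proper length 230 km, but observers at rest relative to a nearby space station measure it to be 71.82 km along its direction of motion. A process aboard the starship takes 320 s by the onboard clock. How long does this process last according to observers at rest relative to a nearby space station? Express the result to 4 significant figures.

1025 s

From L = L₀/γ: γ = 230/71.82 = 3.20245.
The same γ dilates the second interval: 3.20245 × 320 s = 1025 s.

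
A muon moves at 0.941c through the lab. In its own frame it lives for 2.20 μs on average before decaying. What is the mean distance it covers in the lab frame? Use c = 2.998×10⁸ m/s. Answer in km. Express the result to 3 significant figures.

γ = 1/√(1 − β²) = 1/√(1 − 0.885481) = 1/√0.114519 = 1/0.338407 = 2.955.
Lab-frame lifetime: Δt = γτ = 2.955 × 2.20 μs = 6.501 μs.
Distance: d = vΔt = 0.941 × 2.998×10⁸ m/s × 6.5010×10^-6 s = 1830 m = 1.83 km.

1.83 km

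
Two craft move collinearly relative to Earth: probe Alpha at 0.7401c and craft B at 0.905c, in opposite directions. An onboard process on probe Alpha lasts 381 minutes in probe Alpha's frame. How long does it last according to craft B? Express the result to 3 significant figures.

2220 minutes

Speed of probe Alpha in craft B's frame: u = (v_A + v_B)/(1 + v_A v_B/c²) = (0.7401 + 0.905)/(1 + 0.7401×0.905) = 1.6451/1.6697905 = 0.98521; |u| = 0.98521c.
At |u| = 0.98521c, γ = (1 − 0.970639)^(−1/2) = 5.836.
The clock on probe Alpha records proper time, so craft B measures Δt = γΔτ = 5.836 × 381 = 2220 minutes.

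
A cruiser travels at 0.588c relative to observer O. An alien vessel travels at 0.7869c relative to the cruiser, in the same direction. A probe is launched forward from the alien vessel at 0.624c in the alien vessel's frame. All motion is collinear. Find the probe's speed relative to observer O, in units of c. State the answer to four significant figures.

Compose velocities in two stages. Stage 1 (into S'): u₁ = (0.624+0.7869)/(1+0.624×0.7869) = 0.94626.
Stage 2 (into S): u = (0.94626+0.588)/(1+0.94626×0.588) = 0.98577, so the speed is 0.9858c.

0.9858c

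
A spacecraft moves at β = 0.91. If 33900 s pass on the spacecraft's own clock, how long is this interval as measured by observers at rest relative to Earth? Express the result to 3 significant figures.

γ = 1/√(1 − β²) = 1/√(1 − 0.8281) = 1/√0.1719 = 1/0.414608 = 2.4119.
The onboard clock measures proper time, so the interval in the rest frame of Earth is dilated: Δt = γ·Δτ = 2.4119 × 33900 s = 81800 s.

81800 s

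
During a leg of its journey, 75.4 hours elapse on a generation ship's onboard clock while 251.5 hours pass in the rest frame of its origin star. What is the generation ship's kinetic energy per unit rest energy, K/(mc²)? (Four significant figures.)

The time-dilation ratio gives γ = 251.5/75.4 = 3.33554.
Since K = (γ−1)mc², K/(mc²) = 3.33554 − 1 = 2.336.

2.336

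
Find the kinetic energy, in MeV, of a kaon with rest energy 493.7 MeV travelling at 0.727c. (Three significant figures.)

γ = 1/√(1 − β²) = 1/√(1 − 0.528529) = 1/√0.471471 = 1/0.686637 = 1.45637.
Kinetic energy: K = (γ − 1)mc² = (1.45637 − 1) × 493.7 MeV = 0.45637 × 493.7 = 225 MeV.

225 MeV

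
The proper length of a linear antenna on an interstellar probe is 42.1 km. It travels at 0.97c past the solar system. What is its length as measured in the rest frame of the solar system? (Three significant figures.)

Lorentz factor: γ = (1 − 0.9409)^(−1/2) = 4.1135.
Length contraction: L = L₀/γ = 42.1/4.1135 = 10.2 km.

10.2 km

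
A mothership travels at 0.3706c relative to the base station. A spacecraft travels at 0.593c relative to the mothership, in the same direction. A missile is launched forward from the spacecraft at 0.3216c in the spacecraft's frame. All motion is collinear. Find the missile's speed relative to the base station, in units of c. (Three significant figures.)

Apply u = (u'+v)/(1+u'v) twice. Missile in the mothership frame: (0.3216+0.593)/(1+0.3216·0.593) = 0.9146/1.1907088 = 0.76811c.
That velocity, transformed to the rest frame of the base station: (0.76811+0.3706)/(1+0.76811·0.3706) = 1.13871/1.284661566 = 0.88639c.

0.886c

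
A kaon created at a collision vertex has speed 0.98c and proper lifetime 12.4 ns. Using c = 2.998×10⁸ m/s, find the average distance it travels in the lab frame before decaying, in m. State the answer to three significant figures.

γ = 1/√(1 − β²) = 1/√(1 − 0.9604) = 1/√0.0396 = 1/0.198997 = 5.0252.
Lab-frame lifetime: Δt = γτ = 5.0252 × 12.4 ns = 62.312 ns.
Distance: d = vΔt = 0.98 × 2.998×10⁸ m/s × 6.2312×10^-8 s = 18.3 m.

18.3 m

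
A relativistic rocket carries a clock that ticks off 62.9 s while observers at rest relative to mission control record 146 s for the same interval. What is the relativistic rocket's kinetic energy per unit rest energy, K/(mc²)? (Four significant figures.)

The time-dilation ratio gives γ = 146/62.9 = 2.32114.
K/(mc²) = γ − 1 = 2.32114 − 1 = 1.321.

1.321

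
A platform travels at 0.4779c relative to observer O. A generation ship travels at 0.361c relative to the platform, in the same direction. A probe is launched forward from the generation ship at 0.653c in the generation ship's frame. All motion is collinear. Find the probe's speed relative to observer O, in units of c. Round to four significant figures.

0.9327c

Compose velocities in two stages. Stage 1 (into S'): u₁ = (0.653+0.361)/(1+0.653×0.361) = 0.82057.
Stage 2 (into S): u = (0.82057+0.4779)/(1+0.82057×0.4779) = 0.93271, so the speed is 0.9327c.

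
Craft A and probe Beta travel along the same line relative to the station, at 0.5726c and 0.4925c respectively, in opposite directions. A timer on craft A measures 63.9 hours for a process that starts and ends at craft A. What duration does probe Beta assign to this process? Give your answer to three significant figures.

Speed of craft A in probe Beta's frame: u = (v_A + v_B)/(1 + v_A v_B/c²) = (0.5726 + 0.4925)/(1 + 0.5726×0.4925) = 1.0651/1.2820055 = 0.83081; |u| = 0.83081c.
γ for this relative speed: γ = 1/√(1 − 0.690245) = 1.7968.
Craft A's interval is proper; time dilation gives Δt_B = γΔτ = 1.7968 × 63.9 hours = 115 hours.

115 hours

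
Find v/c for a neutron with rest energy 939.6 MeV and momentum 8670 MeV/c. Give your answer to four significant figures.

pc/(mc²) = 8670/939.6 = 9.2273 = βγ = β/√(1−β²).
So β² = x²/(1 + x²) with x = 9.2273: x² = 85.1431, β² = 85.1431/86.1431 = 0.988391, β = 0.9942.

0.9942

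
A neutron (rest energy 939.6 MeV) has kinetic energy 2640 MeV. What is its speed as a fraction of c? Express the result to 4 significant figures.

0.9649c

γ = 1 + K/(mc²) = 1 + 2640/939.6 = 3.8097.
β = √(1 − 1/γ²) = √(1 − 0.0688999) = √0.9311001 = 0.9649.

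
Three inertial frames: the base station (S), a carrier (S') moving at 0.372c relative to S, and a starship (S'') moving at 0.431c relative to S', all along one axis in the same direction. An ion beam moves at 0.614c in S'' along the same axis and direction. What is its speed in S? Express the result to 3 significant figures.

0.917c

Compose velocities in two stages. Stage 1 (into S'): u₁ = (0.614+0.431)/(1+0.614×0.431) = 0.82633.
Stage 2 (into S): u = (0.82633+0.372)/(1+0.82633×0.372) = 0.91658, so the speed is 0.917c.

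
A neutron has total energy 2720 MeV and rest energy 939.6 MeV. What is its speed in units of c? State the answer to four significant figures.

0.9384c

γ = E/(mc²) = 2720/939.6 = 2.8948.
β = √(1 − 1/γ²) = √(1 − 0.119334) = √0.880666 = 0.9384.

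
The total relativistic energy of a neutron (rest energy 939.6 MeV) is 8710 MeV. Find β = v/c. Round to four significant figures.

Total energy E = γmc² gives γ = 8710/939.6 = 9.2699.
Hence β = √(1 − 1/γ²) = √(1 − 0.0116372) = √0.9883628 = 0.9942.

0.9942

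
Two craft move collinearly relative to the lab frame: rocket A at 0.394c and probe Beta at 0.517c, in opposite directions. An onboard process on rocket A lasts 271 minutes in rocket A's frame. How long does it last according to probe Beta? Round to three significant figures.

415 minutes

Speed of rocket A in probe Beta's frame: u = (v_A + v_B)/(1 + v_A v_B/c²) = (0.394 + 0.517)/(1 + 0.394×0.517) = 0.911/1.203698 = 0.75683; |u| = 0.75683c.
γ for this relative speed: γ = 1/√(1 − 0.572792) = 1.53.
The clock on rocket A records proper time, so probe Beta measures Δt = γΔτ = 1.53 × 271 = 415 minutes.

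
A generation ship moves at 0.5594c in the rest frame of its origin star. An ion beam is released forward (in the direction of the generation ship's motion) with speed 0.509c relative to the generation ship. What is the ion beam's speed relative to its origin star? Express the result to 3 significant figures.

0.832c

In units of c, u = (u' + v)/(1 + u'v) with u' = 0.509 and v = 0.5594.
Numerator: 0.509 + 0.5594 = 1.0684. Denominator: 1 + (0.509)(0.5594) = 1.2847346.
u = 1.0684/1.2847346 = 0.83161, so the speed is 0.832c.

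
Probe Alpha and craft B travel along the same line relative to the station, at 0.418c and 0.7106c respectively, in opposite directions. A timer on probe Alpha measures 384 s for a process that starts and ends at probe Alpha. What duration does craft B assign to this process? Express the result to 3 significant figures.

779 s

Transform probe Alpha's velocity into craft B's frame: (0.418 + 0.7106)/(1 + 0.418·0.7106) = 1.1286/1.2970308, so the relative speed is 0.87014c.
At |u| = 0.87014c, γ = (1 − 0.757144)^(−1/2) = 2.0292.
The clock on probe Alpha records proper time, so craft B measures Δt = γΔτ = 2.0292 × 384 = 779 s.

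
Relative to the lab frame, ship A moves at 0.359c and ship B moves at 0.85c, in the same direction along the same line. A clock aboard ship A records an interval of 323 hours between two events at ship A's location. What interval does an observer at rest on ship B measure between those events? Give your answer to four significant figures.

The velocity of ship A relative to ship B is (0.359 − 0.85)c / (1 − 0.359×0.85) = −0.70663c; relative speed 0.70663c.
At |u| = 0.70663c, γ = (1 − 0.499326)^(−1/2) = 1.4133.
The clock on ship A records proper time, so ship B measures Δt = γΔτ = 1.4133 × 323 = 456.5 hours.

456.5 hours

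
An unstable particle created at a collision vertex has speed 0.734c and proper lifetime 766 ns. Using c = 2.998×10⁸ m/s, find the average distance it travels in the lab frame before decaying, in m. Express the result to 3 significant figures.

β² = 0.538756, so γ = 1/√0.461244 = 1.4724.
Lab-frame lifetime: Δt = γτ = 1.4724 × 766 ns = 1127.9 ns.
Distance: d = vΔt = 0.734 × 2.998×10⁸ m/s × 1.1279×10^-6 s = 248 m.

248 m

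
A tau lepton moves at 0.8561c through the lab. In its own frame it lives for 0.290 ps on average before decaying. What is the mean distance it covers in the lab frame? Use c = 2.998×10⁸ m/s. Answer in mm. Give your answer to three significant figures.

0.144 mm

γ = 1/√(1 − β²) = 1/√(1 − 0.73290721) = 1/√0.26709279 = 1/0.51681 = 1.9349.
Lab-frame lifetime: Δt = γτ = 1.9349 × 0.290 ps = 0.56112 ps.
Distance: d = vΔt = 0.8561 × 2.998×10⁸ m/s × 5.6112×10^-13 s = 1.44×10^-4 m = 0.144 mm.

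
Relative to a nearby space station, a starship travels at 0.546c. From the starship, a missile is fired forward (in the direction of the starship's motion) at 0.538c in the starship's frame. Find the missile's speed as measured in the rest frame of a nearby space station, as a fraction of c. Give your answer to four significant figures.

Relativistic velocity addition: u = (u' + v)/(1 + u'v/c²), with u' = 0.538c and v = 0.546c.
Numerator: 0.538 + 0.546 = 1.084. Denominator: 1 + (0.538)(0.546) = 1.293748.
u = 1.084/1.293748 = 0.83788, so the speed is 0.8379c.

0.8379c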